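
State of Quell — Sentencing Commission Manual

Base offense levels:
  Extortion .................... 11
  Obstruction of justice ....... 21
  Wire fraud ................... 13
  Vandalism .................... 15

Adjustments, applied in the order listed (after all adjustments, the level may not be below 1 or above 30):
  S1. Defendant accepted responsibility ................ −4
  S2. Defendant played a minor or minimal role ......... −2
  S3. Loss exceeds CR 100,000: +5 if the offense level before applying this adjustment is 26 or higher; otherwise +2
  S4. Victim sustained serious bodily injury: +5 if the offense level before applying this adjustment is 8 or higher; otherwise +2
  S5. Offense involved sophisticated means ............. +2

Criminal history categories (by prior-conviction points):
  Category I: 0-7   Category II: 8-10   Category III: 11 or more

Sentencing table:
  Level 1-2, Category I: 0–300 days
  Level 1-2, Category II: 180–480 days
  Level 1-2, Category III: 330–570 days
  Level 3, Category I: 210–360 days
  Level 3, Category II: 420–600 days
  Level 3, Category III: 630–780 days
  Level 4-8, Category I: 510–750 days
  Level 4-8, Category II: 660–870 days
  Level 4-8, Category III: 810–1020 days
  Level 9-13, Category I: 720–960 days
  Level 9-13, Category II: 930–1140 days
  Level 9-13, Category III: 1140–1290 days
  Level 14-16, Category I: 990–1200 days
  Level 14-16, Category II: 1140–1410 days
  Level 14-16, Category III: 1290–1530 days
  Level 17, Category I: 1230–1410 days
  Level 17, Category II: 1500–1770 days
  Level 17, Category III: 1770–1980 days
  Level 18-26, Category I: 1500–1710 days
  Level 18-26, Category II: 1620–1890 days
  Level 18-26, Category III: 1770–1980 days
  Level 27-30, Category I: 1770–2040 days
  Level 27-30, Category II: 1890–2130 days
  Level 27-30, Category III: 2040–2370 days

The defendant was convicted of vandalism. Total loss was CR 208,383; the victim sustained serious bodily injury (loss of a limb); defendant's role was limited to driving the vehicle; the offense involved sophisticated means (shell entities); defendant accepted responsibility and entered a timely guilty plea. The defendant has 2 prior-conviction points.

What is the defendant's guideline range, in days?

Base offense level for vandalism: 15.
S1 applies: 15 − 4 = 11.
S2 applies: 11 − 2 = 9.
S3 applies (level before this adjustment is 9 < 26, so +2): 9 + 2 = 11.
S4 applies (level before this adjustment is 11 ≥ 8, so +5): 11 + 5 = 16.
S5 applies: 16 + 2 = 18.
Final offense level: 18.
Criminal history: 2 prior points → Category I (0-7).
Level 18 falls in the 18-26 band.
Grid: Level 18-26 × Category I = 1500-1710 days.

1500-1710 days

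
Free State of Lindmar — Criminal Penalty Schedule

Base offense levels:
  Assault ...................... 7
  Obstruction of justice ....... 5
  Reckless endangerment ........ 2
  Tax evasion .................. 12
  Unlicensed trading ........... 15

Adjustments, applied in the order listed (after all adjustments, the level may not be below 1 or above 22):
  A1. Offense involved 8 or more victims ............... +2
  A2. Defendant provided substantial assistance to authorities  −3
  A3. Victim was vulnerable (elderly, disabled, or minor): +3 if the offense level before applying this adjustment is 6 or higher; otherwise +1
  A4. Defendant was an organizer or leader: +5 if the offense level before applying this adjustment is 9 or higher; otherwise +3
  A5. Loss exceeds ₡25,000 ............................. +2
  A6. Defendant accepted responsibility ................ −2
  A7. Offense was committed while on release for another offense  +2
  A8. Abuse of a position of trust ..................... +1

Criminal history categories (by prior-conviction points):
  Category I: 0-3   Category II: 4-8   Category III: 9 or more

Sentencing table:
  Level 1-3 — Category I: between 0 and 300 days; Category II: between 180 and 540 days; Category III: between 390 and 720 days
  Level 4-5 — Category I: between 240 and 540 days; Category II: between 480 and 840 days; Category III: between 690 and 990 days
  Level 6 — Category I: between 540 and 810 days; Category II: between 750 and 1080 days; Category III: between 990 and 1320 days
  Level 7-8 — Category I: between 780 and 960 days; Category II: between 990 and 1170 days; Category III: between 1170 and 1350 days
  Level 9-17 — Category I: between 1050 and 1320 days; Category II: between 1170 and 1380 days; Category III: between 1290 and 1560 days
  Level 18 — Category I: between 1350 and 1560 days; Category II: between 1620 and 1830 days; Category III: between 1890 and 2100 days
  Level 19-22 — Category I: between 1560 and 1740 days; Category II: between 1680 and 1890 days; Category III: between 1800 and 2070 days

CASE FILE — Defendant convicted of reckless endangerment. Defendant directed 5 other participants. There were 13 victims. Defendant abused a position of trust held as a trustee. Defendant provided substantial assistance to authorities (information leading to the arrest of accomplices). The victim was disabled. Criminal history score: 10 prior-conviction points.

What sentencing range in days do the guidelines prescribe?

990-1320 days

Base offense level for reckless endangerment: 2.
A1 applies: 2 + 2 = 4.
A2 applies: 4 − 3 = 1.
A3 applies (level before this adjustment is 1 < 6, so +1): 1 + 1 = 2.
A4 applies (level before this adjustment is 2 < 9, so +3): 2 + 3 = 5.
A5 does not apply.
A8 applies: 5 + 1 = 6.
Final offense level: 6.
Criminal history: 10 prior points → Category III (9+).
Level 6 falls in the 6 band.
Grid: Level 6 × Category III = 990-1320 days.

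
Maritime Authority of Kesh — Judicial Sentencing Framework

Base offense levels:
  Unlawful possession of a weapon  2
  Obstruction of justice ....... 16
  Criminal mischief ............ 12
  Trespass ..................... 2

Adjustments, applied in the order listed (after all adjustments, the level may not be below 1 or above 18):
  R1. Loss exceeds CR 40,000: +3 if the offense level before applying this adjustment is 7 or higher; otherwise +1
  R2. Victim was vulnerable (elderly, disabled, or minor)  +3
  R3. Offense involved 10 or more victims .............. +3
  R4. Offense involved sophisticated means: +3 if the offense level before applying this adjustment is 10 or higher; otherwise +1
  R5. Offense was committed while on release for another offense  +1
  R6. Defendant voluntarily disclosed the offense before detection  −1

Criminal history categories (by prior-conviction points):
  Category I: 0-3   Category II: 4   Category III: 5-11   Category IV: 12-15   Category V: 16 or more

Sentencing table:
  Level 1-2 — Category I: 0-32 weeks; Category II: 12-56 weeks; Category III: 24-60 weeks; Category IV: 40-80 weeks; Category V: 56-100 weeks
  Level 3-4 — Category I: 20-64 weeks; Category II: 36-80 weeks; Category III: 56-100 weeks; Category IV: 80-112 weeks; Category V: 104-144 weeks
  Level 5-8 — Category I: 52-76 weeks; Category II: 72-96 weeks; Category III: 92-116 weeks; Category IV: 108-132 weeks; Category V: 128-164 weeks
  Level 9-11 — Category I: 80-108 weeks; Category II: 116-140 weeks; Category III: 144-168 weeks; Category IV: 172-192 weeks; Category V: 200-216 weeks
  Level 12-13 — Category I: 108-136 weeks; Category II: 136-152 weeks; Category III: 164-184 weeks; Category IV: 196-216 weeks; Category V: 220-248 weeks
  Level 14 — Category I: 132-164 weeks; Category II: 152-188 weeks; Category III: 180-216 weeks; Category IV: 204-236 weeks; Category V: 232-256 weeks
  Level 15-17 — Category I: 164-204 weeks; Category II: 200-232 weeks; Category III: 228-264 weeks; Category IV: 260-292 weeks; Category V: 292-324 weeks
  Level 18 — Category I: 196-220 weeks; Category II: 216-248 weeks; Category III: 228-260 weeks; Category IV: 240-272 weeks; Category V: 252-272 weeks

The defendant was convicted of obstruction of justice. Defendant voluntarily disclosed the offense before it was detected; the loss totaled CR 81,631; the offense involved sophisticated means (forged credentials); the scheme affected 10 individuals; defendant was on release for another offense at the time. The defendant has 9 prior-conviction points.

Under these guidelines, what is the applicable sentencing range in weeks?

228-260 weeks

Base offense level for obstruction of justice: 16.
R1 applies (level before this adjustment is 16 ≥ 7, so +3): 16 + 3 = 19.
R2 does not apply.
R3 applies: 19 + 3 = 22.
R4 applies (level before this adjustment is 22 ≥ 10, so +3): 22 + 3 = 25.
R5 applies: 25 + 1 = 26.
R6 applies: 26 − 1 = 25.
Level 25 exceeds the maximum of 18; capped at 18.
Final offense level: 18.
Criminal history: 9 prior points → Category III (5-11).
Level 18 falls in the 18 band.
Grid: Level 18 × Category III = 228-260 weeks.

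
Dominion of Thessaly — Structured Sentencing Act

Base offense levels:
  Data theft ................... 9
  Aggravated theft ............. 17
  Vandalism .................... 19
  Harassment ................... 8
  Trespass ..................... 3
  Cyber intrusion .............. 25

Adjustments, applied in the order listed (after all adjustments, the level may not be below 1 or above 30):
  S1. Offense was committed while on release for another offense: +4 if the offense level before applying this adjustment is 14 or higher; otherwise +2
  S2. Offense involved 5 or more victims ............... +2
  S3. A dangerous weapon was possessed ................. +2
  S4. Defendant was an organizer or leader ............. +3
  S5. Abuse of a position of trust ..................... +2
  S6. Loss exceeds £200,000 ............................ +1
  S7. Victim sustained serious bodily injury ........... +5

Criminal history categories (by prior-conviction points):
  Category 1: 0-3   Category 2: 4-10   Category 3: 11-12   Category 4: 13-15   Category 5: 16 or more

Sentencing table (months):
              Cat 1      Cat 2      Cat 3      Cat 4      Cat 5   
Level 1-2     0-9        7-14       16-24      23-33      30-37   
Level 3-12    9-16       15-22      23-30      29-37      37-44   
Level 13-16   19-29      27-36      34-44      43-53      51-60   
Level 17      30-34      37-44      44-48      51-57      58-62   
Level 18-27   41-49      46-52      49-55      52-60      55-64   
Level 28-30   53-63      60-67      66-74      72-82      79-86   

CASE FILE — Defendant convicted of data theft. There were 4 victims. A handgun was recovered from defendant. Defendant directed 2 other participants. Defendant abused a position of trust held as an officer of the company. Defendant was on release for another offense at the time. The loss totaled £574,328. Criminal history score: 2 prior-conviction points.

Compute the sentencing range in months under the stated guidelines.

41-49 months

Base offense level for data theft: 9.
S1 applies (level before this adjustment is 9 < 14, so +2): 9 + 2 = 11.
S2 does not apply.
S3 applies: 11 + 2 = 13.
S4 applies: 13 + 3 = 16.
S5 applies: 16 + 2 = 18.
S6 applies: 18 + 1 = 19.
S7 does not apply.
Final offense level: 19.
Criminal history: 2 prior points → Category 1 (0-3).
Level 19 falls in the 18-27 band.
Grid: Level 18-27 × Category 1 = 41-49 months.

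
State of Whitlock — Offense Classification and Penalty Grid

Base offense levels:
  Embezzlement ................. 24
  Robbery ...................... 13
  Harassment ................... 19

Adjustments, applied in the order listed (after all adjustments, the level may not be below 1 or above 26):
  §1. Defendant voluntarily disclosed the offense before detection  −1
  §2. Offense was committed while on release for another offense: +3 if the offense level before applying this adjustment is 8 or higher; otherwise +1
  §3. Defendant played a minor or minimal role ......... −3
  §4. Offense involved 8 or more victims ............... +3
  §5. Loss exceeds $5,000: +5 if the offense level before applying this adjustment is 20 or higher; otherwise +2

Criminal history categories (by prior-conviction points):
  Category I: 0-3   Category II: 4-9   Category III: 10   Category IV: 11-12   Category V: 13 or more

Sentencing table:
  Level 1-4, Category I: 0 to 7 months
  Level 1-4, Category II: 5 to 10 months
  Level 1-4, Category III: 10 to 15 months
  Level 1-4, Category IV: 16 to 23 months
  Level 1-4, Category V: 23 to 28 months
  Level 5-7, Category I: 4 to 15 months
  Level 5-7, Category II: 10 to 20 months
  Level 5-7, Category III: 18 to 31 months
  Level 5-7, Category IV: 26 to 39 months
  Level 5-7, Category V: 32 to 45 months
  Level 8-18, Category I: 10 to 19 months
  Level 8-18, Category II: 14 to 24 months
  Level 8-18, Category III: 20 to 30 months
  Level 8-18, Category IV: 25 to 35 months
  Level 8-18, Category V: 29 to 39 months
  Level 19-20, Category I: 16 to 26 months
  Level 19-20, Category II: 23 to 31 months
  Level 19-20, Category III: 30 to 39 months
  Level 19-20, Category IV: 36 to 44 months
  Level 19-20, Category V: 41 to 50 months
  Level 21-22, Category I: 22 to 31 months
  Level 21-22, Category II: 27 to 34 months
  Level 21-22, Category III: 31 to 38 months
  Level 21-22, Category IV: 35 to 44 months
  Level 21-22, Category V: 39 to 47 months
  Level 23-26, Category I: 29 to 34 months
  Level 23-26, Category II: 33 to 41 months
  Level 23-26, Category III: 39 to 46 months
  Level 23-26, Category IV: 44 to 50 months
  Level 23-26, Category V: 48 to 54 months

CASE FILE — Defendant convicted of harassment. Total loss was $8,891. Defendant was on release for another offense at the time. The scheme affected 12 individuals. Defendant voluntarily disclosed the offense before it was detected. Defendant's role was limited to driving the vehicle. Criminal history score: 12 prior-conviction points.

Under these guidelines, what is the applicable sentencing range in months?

Base offense level for harassment: 19.
§1 applies: 19 − 1 = 18.
§2 applies (level before this adjustment is 18 ≥ 8, so +3): 18 + 3 = 21.
§3 applies: 21 − 3 = 18.
§4 applies: 18 + 3 = 21.
§5 applies (level before this adjustment is 21 ≥ 20, so +5): 21 + 5 = 26.
Final offense level: 26.
Criminal history: 12 prior points → Category IV (11-12).
Level 26 falls in the 23-26 band.
Grid: Level 23-26 × Category IV = 44-50 months.

44-50 months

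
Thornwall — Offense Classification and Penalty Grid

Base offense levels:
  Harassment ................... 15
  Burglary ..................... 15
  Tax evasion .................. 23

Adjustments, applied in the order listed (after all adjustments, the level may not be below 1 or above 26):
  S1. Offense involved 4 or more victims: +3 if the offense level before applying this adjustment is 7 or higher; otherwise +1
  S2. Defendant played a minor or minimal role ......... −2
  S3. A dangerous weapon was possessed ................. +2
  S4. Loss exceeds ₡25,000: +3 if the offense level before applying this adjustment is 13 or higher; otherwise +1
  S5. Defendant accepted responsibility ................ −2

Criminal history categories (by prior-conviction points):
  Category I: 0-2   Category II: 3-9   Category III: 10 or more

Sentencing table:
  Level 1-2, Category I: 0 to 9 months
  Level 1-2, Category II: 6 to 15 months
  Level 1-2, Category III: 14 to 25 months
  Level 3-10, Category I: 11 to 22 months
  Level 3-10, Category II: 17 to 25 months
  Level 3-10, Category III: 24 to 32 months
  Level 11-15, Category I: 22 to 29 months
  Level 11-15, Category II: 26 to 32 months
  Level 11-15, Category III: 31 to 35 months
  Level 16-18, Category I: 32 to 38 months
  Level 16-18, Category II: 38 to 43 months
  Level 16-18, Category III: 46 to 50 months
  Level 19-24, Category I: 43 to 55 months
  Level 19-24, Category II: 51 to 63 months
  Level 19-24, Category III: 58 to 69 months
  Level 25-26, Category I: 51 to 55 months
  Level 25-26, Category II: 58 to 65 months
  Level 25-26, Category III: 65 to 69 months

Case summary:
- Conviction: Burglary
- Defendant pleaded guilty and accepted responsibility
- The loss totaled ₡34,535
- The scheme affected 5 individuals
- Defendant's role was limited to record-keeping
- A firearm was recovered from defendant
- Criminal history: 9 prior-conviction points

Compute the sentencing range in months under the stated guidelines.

51-63 months

Base offense level for burglary: 15.
S1 applies (level before this adjustment is 15 ≥ 7, so +3): 15 + 3 = 18.
S2 applies: 18 − 2 = 16.
S3 applies: 16 + 2 = 18.
S4 applies (level before this adjustment is 18 ≥ 13, so +3): 18 + 3 = 21.
S5 applies: 21 − 2 = 19.
Final offense level: 19.
Criminal history: 9 prior points → Category II (3-9).
Level 19 falls in the 19-24 band.
Grid: Level 19-24 × Category II = 51-63 months.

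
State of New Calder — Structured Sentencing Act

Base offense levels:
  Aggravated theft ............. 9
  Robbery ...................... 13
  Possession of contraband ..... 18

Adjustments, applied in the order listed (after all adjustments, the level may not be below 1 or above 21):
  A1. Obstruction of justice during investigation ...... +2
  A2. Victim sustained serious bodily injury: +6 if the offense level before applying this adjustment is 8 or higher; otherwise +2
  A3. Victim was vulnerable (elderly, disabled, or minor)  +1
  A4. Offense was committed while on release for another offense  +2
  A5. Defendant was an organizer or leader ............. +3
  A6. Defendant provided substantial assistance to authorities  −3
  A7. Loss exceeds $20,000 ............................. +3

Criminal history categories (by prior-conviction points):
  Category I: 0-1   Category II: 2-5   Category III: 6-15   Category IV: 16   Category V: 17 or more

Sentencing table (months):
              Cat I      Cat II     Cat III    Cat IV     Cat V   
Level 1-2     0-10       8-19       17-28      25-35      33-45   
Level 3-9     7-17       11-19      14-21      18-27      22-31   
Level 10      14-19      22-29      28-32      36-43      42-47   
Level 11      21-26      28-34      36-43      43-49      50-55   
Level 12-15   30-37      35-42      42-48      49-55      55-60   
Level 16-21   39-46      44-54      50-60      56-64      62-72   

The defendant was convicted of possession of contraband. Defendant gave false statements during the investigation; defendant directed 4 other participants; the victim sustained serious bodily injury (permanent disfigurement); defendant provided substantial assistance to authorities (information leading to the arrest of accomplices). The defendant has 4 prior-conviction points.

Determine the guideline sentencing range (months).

Base offense level for possession of contraband: 18.
A1 applies: 18 + 2 = 20.
A2 applies (level before this adjustment is 20 ≥ 8, so +6): 20 + 6 = 26.
A5 applies: 26 + 3 = 29.
A6 applies: 29 − 3 = 26.
A7 does not apply.
Level 26 exceeds the maximum of 21; capped at 21.
Final offense level: 21.
Criminal history: 4 prior points → Category II (2-5).
Level 21 falls in the 16-21 band.
Grid: Level 16-21 × Category II = 44-54 months.

44-54 months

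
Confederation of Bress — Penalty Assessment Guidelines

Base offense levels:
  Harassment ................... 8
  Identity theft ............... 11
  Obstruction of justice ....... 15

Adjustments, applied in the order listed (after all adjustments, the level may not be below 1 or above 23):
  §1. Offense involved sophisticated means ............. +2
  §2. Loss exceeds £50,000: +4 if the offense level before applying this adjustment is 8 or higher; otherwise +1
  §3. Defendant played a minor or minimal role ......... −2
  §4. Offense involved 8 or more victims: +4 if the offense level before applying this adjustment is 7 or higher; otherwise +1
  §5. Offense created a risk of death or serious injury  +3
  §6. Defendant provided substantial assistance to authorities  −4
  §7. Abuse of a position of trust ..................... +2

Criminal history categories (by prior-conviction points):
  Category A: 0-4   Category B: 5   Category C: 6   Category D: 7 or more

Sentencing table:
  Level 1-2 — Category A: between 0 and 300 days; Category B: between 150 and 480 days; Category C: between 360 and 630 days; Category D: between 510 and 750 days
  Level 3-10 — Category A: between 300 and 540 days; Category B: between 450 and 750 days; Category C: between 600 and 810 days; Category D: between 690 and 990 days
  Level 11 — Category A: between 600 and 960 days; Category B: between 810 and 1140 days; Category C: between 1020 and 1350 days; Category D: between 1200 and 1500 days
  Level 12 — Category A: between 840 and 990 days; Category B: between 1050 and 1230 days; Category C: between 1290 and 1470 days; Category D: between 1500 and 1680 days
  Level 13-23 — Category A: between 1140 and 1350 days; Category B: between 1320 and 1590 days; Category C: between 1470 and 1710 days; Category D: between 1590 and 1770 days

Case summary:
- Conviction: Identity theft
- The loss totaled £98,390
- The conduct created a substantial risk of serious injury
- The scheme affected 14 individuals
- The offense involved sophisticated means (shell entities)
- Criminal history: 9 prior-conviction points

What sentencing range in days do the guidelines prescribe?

Base offense level for identity theft: 11.
§1 applies: 11 + 2 = 13.
§2 applies (level before this adjustment is 13 ≥ 8, so +4): 13 + 4 = 17.
§3 does not apply.
§4 applies (level before this adjustment is 17 ≥ 7, so +4): 17 + 4 = 21.
§5 applies: 21 + 3 = 24.
§7 does not apply.
Level 24 exceeds the maximum of 23; capped at 23.
Final offense level: 23.
Criminal history: 9 prior points → Category D (7+).
Level 23 falls in the 13-23 band.
Grid: Level 13-23 × Category D = 1590-1770 days.

1590-1770 days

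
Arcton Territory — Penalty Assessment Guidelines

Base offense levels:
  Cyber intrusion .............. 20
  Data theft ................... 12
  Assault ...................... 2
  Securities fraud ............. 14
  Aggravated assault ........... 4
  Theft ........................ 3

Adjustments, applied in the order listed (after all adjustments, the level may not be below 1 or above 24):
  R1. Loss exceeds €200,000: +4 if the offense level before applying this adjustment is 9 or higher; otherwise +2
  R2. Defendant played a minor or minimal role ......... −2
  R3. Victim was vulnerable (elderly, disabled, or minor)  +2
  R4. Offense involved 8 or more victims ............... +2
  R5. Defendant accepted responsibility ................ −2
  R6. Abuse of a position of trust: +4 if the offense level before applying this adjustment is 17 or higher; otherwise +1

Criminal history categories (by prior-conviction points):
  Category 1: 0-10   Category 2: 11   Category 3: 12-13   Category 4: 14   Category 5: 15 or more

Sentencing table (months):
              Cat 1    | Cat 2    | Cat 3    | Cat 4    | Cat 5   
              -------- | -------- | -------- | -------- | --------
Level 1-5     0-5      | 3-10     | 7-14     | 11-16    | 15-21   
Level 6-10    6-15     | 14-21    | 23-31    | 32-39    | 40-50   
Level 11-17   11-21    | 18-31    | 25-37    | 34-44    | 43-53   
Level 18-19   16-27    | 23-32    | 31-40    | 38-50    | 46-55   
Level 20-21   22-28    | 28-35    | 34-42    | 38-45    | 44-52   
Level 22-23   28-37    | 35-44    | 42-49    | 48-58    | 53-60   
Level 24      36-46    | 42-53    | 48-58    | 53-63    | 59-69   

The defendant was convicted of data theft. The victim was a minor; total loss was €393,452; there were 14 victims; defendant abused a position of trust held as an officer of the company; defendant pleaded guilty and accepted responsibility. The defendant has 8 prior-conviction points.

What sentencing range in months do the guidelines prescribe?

Base offense level for data theft: 12.
R1 applies (level before this adjustment is 12 ≥ 9, so +4): 12 + 4 = 16.
R3 applies: 16 + 2 = 18.
R4 applies: 18 + 2 = 20.
R5 applies: 20 − 2 = 18.
R6 applies (level before this adjustment is 18 ≥ 17, so +4): 18 + 4 = 22.
Final offense level: 22.
Criminal history: 8 prior points → Category 1 (0-10).
Level 22 falls in the 22-23 band.
Grid: Level 22-23 × Category 1 = 28-37 months.

28-37 months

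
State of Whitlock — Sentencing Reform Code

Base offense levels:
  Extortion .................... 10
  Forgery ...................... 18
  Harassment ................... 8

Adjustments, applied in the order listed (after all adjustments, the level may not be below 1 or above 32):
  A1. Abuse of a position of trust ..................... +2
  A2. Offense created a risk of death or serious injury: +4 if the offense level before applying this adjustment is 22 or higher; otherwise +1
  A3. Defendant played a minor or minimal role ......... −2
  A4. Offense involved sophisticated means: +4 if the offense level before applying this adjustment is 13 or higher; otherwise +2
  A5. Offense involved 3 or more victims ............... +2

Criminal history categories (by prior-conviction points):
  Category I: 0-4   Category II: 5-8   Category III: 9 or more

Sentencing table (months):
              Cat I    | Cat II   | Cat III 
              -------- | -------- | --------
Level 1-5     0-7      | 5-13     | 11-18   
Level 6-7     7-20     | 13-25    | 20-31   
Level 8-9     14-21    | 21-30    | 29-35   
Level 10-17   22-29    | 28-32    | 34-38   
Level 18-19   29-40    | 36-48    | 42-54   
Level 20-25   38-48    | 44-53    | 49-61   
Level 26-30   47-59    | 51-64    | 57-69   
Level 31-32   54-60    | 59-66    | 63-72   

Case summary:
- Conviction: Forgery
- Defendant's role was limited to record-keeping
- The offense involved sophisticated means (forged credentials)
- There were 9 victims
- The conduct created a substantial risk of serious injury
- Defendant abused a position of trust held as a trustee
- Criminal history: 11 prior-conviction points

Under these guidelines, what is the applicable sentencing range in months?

49-61 months

Base offense level for forgery: 18.
A1 applies: 18 + 2 = 20.
A2 applies (level before this adjustment is 20 < 22, so +1): 20 + 1 = 21.
A3 applies: 21 − 2 = 19.
A4 applies (level before this adjustment is 19 ≥ 13, so +4): 19 + 4 = 23.
A5 applies: 23 + 2 = 25.
Final offense level: 25.
Criminal history: 11 prior points → Category III (9+).
Level 25 falls in the 20-25 band.
Grid: Level 20-25 × Category III = 49-61 months.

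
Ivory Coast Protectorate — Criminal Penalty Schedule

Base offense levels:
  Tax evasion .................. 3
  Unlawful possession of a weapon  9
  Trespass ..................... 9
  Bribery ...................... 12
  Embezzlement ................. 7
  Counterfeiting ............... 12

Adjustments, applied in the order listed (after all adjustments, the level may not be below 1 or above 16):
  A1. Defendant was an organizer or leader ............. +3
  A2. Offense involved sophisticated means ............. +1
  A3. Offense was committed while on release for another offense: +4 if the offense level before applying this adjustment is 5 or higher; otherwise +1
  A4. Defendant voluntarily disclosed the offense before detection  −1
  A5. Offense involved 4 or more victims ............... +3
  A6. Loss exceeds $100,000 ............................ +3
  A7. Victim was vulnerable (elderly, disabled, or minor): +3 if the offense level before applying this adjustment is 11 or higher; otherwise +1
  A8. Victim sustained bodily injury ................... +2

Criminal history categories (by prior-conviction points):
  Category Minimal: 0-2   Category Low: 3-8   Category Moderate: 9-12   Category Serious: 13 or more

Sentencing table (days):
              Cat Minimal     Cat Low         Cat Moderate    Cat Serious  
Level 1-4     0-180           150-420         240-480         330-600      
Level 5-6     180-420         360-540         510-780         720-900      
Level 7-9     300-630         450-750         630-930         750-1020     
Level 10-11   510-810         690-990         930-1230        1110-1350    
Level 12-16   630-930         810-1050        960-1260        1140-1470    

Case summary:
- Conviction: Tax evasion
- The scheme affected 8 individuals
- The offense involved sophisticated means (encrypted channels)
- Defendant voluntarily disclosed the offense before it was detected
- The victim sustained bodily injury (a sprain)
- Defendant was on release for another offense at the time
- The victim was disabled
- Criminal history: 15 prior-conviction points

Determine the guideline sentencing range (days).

1110-1350 days

Base offense level for tax evasion: 3.
A1 does not apply.
A2 applies: 3 + 1 = 4.
A3 applies (level before this adjustment is 4 < 5, so +1): 4 + 1 = 5.
A4 applies: 5 − 1 = 4.
A5 applies: 4 + 3 = 7.
A7 applies (level before this adjustment is 7 < 11, so +1): 7 + 1 = 8.
A8 applies: 8 + 2 = 10.
Final offense level: 10.
Criminal history: 15 prior points → Category Serious (13+).
Level 10 falls in the 10-11 band.
Grid: Level 10-11 × Category Serious = 1110-1350 days.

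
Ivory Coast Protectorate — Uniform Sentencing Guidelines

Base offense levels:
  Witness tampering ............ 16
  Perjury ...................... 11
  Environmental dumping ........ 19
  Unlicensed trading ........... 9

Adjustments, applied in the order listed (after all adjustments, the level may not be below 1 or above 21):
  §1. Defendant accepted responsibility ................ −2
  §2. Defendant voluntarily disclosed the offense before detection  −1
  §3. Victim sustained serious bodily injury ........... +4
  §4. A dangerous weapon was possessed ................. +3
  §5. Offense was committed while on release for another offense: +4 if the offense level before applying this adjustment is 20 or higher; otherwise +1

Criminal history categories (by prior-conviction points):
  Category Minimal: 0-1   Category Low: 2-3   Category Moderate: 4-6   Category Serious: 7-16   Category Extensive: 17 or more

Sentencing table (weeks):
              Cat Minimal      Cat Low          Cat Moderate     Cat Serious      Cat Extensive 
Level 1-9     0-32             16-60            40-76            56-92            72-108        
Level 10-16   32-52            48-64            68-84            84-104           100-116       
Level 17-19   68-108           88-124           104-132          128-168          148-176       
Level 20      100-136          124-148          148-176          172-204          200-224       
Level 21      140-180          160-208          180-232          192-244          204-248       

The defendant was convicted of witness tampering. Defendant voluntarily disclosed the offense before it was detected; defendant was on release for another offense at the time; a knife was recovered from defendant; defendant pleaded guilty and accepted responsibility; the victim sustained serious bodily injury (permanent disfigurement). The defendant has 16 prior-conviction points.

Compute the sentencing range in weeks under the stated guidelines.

Base offense level for witness tampering: 16.
§1 applies: 16 − 2 = 14.
§2 applies: 14 − 1 = 13.
§3 applies: 13 + 4 = 17.
§4 applies: 17 + 3 = 20.
§5 applies (level before this adjustment is 20 ≥ 20, so +4): 20 + 4 = 24.
Level 24 exceeds the maximum of 21; capped at 21.
Final offense level: 21.
Criminal history: 16 prior points → Category Serious (7-16).
Level 21 falls in the 21 band.
Grid: Level 21 × Category Serious = 192-244 weeks.

192-244 weeks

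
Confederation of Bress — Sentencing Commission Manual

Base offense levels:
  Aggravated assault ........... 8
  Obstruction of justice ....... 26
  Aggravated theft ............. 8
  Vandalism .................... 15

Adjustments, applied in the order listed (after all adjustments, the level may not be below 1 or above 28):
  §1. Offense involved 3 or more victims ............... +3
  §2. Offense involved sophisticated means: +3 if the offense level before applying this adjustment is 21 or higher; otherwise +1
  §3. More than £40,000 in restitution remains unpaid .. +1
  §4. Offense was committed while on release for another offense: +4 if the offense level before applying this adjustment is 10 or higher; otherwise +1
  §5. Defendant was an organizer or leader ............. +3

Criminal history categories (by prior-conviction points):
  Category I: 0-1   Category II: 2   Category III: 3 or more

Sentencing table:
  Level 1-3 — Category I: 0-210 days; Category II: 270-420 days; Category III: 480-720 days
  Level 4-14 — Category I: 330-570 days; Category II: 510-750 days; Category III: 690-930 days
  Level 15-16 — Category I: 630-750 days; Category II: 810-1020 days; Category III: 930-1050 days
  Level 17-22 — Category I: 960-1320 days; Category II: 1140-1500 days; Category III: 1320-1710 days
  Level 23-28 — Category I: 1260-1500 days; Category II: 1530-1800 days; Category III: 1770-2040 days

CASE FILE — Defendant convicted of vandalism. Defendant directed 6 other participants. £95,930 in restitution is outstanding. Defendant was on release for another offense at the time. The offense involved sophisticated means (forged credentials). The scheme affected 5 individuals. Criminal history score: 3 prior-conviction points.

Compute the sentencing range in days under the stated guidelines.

Base offense level for vandalism: 15.
§1 applies: 15 + 3 = 18.
§2 applies (level before this adjustment is 18 < 21, so +1): 18 + 1 = 19.
§3 applies: 19 + 1 = 20.
§4 applies (level before this adjustment is 20 ≥ 10, so +4): 20 + 4 = 24.
§5 applies: 24 + 3 = 27.
Final offense level: 27.
Criminal history: 3 prior points → Category III (3+).
Level 27 falls in the 23-28 band.
Grid: Level 23-28 × Category III = 1770-2040 days.

1770-2040 days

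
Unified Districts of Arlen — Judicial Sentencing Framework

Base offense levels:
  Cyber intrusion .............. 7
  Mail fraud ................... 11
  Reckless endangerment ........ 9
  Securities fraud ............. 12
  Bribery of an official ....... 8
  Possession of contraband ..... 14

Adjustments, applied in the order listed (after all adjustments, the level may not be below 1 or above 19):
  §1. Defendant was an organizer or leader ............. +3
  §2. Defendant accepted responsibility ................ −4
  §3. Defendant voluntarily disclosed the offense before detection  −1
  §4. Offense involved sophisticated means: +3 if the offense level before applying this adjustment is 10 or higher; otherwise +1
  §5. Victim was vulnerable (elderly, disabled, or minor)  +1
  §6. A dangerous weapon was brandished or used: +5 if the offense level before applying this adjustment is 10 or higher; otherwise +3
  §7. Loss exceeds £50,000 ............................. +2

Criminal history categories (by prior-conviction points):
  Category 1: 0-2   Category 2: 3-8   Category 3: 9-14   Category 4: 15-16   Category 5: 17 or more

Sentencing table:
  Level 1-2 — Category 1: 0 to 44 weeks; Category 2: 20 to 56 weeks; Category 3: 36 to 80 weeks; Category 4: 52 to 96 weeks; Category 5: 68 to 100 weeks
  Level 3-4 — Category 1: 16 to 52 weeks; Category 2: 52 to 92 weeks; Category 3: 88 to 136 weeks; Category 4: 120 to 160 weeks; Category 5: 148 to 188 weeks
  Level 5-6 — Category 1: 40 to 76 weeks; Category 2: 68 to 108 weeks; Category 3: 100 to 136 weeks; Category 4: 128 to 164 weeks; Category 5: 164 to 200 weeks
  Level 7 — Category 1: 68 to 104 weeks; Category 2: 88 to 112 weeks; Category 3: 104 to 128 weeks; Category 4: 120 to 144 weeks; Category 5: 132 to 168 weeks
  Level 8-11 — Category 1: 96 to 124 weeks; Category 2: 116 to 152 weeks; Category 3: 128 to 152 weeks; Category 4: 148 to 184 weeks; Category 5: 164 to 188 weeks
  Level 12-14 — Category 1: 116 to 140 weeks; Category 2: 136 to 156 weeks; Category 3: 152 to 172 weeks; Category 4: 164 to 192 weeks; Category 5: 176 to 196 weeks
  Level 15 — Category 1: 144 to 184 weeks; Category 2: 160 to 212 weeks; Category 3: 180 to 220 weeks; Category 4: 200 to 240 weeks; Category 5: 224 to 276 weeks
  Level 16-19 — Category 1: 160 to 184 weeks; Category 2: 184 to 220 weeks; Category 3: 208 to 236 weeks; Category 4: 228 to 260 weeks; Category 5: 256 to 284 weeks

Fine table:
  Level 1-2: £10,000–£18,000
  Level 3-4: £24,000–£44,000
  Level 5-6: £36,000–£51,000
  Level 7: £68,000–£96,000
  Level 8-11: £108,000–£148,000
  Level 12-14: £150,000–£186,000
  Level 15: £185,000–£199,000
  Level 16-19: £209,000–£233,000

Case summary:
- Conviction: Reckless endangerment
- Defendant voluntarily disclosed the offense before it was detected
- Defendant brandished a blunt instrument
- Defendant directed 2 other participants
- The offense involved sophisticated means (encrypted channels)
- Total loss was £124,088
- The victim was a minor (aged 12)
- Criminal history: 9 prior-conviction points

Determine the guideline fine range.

Base offense level for reckless endangerment: 9.
§1 applies: 9 + 3 = 12.
§2 does not apply.
§3 applies: 12 − 1 = 11.
§4 applies (level before this adjustment is 11 ≥ 10, so +3): 11 + 3 = 14.
§5 applies: 14 + 1 = 15.
§6 applies (level before this adjustment is 15 ≥ 10, so +5): 15 + 5 = 20.
§7 applies: 20 + 2 = 22.
Level 22 exceeds the maximum of 19; capped at 19.
Final offense level: 19.
Level 19 falls in the 16-19 band.
Fine table: Level 16-19 → £209,000–£233,000.

£209,000–£233,000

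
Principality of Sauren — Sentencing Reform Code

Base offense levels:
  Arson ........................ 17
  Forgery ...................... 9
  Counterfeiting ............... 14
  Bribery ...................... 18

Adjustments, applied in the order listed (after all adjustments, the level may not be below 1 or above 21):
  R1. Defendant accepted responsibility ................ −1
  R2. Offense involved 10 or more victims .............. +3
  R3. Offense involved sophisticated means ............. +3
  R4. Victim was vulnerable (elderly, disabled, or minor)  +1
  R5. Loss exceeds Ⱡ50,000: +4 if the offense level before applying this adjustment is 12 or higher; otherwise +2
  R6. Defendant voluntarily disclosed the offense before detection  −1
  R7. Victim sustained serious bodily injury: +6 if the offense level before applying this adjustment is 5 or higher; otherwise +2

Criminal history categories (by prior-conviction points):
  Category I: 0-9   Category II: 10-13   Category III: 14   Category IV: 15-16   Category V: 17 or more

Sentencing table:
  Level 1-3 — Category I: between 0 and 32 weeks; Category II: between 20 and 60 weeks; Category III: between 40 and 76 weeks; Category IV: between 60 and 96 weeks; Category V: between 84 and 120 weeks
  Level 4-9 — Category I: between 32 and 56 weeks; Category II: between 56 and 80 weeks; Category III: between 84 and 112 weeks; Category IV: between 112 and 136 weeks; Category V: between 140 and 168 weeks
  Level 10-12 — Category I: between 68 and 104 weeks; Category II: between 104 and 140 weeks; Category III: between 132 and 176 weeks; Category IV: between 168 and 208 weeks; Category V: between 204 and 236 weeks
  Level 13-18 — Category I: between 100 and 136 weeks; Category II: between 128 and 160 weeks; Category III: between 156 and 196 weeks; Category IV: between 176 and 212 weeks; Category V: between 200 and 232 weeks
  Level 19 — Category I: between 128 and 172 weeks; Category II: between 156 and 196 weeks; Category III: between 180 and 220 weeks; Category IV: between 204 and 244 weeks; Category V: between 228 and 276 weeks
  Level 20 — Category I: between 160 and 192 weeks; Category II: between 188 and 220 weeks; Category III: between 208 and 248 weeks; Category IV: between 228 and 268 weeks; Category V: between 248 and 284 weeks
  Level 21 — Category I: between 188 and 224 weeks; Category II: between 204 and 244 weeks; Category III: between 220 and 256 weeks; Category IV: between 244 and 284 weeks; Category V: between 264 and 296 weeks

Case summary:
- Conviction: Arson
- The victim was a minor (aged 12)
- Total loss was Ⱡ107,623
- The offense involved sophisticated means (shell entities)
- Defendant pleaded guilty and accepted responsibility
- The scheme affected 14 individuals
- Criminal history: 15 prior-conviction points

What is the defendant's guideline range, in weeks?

Base offense level for arson: 17.
R1 applies: 17 − 1 = 16.
R2 applies: 16 + 3 = 19.
R3 applies: 19 + 3 = 22.
R4 applies: 22 + 1 = 23.
R5 applies (level before this adjustment is 23 ≥ 12, so +4): 23 + 4 = 27.
R7 does not apply.
Level 27 exceeds the maximum of 21; capped at 21.
Final offense level: 21.
Criminal history: 15 prior points → Category IV (15-16).
Level 21 falls in the 21 band.
Grid: Level 21 × Category IV = 244-284 weeks.

244-284 weeks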